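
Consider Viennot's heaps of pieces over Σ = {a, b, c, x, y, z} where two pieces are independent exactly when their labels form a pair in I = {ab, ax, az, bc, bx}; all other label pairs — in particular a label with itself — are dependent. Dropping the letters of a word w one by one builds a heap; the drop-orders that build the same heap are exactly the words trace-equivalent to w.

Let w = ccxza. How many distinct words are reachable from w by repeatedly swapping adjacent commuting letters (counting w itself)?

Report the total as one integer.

3

0(c) covers ∅
1(c) covers 0:c
2(x) covers 1:c
3(z) covers 2:x
4(a) covers 1:c
floor of heap: 0:c
completions by unplaced set U, small U first (add the entries for U minus each lowest piece of U):
  |U|=1: {3}:1  {4}:1
  |U|=2: {2,3}:1  {3,4}:2
  |U|=3: {2,3,4}:3
  start at 0(c): 3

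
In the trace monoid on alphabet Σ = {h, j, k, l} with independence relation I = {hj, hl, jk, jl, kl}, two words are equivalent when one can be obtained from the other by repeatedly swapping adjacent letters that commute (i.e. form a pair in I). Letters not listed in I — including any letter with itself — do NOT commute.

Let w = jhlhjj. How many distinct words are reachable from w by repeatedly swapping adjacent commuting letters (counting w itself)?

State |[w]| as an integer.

piece 0:j — minimal
piece 1:h — minimal
piece 2:l — minimal
piece 3:h rests on {1:h}
piece 4:j rests on {0:j}
piece 5:j rests on {4:j}
minimal pieces: {0:j, 1:h, 2:l}
ways to finish when only these pieces remain (= sum over removing one remaining piece with nothing left below it):
  1 left: {2}→1  {3}→1  {5}→1
  2 left: {1,3}→1  {2,3}→2  {2,5}→2  {3,5}→2  {4,5}→1
  3 left: {0,4,5}→1  {1,2,3}→3  {1,3,5}→3  {2,3,5}→6  {2,4,5}→3  {3,4,5}→3
  4 left: {0,2,4,5}→4  {0,3,4,5}→4  {1,2,3,5}→12  {1,3,4,5}→6  {2,3,4,5}→12
  placing 0:j first → 30 extensions
  placing 1:h first → 20 extensions
  placing 2:l first → 10 extensions
total linear extensions = 60

60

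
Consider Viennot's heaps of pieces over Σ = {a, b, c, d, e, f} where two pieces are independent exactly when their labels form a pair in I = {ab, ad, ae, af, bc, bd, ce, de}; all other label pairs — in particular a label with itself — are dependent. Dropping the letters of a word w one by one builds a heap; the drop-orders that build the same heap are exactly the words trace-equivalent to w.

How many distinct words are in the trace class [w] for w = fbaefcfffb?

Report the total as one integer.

5

piece 0:f — minimal
piece 1:b rests on {0:f}
piece 2:a — minimal
piece 3:e rests on {1:b}
piece 4:f rests on {3:e}
piece 5:c rests on {2:a, 4:f}
piece 6:f rests on {5:c}
piece 7:f rests on {6:f}
piece 8:f rests on {7:f}
piece 9:b rests on {8:f}
minimal pieces: {0:f, 2:a}
ways to finish when only these pieces remain (= sum over removing one remaining piece with nothing left below it):
  1 left: {9}→1
  2 left: {8,9}→1
  3 left: {7,8,9}→1
  4 left: {6,7,8,9}→1
  5 left: {5,6,7,8,9}→1
  6 left: {2,5,6,7,8,9}→1  {4,5,6,7,8,9}→1
  7 left: {2,4,5,6,7,8,9}→2  {3,4,5,6,7,8,9}→1
  8 left: {1,3,4,5,6,7,8,9}→1  {2,3,4,5,6,7,8,9}→3
  placing 0:f first → 4 extensions
  placing 2:a first → 1 extensions
total linear extensions = 5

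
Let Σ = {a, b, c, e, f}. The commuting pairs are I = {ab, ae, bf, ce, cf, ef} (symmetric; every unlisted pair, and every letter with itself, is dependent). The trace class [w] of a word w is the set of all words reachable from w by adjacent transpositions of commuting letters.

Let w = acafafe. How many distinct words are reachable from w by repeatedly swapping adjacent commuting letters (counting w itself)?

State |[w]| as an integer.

7

piece 0:a — minimal
piece 1:c rests on {0:a}
piece 2:a rests on {1:c}
piece 3:f rests on {2:a}
piece 4:a rests on {3:f}
piece 5:f rests on {4:a}
piece 6:e — minimal
minimal pieces: {0:a, 6:e}
ways to finish when only these pieces remain (= sum over removing one remaining piece with nothing left below it):
  1 left: {5}→1  {6}→1
  2 left: {4,5}→1  {5,6}→2
  3 left: {3,4,5}→1  {4,5,6}→3
  4 left: {2,3,4,5}→1  {3,4,5,6}→4
  5 left: {1,2,3,4,5}→1  {2,3,4,5,6}→5
  placing 0:a first → 6 extensions
  placing 6:e first → 1 extensions
total linear extensions = 7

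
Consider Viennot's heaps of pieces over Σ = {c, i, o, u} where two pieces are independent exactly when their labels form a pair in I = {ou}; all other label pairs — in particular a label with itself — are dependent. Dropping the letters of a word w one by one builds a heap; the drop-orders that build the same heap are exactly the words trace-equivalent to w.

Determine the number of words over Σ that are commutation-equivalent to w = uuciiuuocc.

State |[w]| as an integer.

3

0(u) covers ∅
1(u) covers 0:u
2(c) covers 1:u
3(i) covers 2:c
4(i) covers 3:i
5(u) covers 4:i
6(u) covers 5:u
7(o) covers 4:i
8(c) covers 6:u, 7:o
9(c) covers 8:c
floor of heap: 0:u
completions by unplaced set U, small U first (add the entries for U minus each lowest piece of U):
  |U|=1: {9}:1
  |U|=2: {8,9}:1
  |U|=3: {6,8,9}:1  {7,8,9}:1
  |U|=4: {5,6,8,9}:1  {6,7,8,9}:2
  |U|=5: {5,6,7,8,9}:3
  |U|=6: {4,5,6,7,8,9}:3
  |U|=7: {3,4,5,6,7,8,9}:3
  |U|=8: {2,3,4,5,6,7,8,9}:3
  start at 0(u): 3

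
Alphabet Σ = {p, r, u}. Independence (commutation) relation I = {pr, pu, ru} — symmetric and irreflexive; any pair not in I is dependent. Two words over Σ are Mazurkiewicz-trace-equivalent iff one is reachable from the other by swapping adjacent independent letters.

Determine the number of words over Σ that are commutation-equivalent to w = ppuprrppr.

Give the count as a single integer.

504

drop 0:p onto floor
drop 1:p onto {0:p}
drop 2:u onto floor
drop 3:p onto {1:p}
drop 4:r onto floor
drop 5:r onto {4:r}
drop 6:p onto {3:p}
drop 7:p onto {6:p}
drop 8:r onto {5:r}
ground layer = {0:p, 2:u, 4:r}
drop-orders for the pieces not yet dropped (sum over which currently-grounded one goes next):
  1 to go: {2} 1  {7} 1  {8} 1
  2 to go: {2,7} 2  {2,8} 2  {5,8} 1  {6,7} 1  {7,8} 2
  3 to go: {2,5,8} 3  {2,6,7} 3  {2,7,8} 6  {3,6,7} 1  {4,5,8} 1  {5,7,8} 3  {6,7,8} 3
  4 to go: {1,3,6,7} 1  {2,3,6,7} 4  {2,4,5,8} 4  {2,5,7,8} 12  {2,6,7,8} 12  {3,6,7,8} 4  {4,5,7,8} 4  {5,6,7,8} 6
  5 to go: {0,1,3,6,7} 1  {1,2,3,6,7} 5  {1,3,6,7,8} 5  {2,3,6,7,8} 20  {2,4,5,7,8} 20  {2,5,6,7,8} 30  {3,5,6,7,8} 10  {4,5,6,7,8} 10
  6 to go: {0,1,2,3,6,7} 6  {0,1,3,6,7,8} 6  {1,2,3,6,7,8} 30  {1,3,5,6,7,8} 15  {2,3,5,6,7,8} 60  {2,4,5,6,7,8} 60  {3,4,5,6,7,8} 20
  7 to go: {0,1,2,3,6,7,8} 42  {0,1,3,5,6,7,8} 21  {1,2,3,5,6,7,8} 105  {1,3,4,5,6,7,8} 35  {2,3,4,5,6,7,8} 140
  if 0:p drops first: 280 orders
  if 2:u drops first: 56 orders
  if 4:r drops first: 168 orders
heap linearizations: 504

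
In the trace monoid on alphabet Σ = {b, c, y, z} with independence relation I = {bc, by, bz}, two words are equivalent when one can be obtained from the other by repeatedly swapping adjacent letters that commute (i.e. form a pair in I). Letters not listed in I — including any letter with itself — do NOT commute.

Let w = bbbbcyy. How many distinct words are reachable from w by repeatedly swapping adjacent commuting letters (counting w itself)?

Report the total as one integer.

35

drop 0:b onto floor
drop 1:b onto {0:b}
drop 2:b onto {1:b}
drop 3:b onto {2:b}
drop 4:c onto floor
drop 5:y onto {4:c}
drop 6:y onto {5:y}
ground layer = {0:b, 4:c}
drop-orders for the pieces not yet dropped (sum over which currently-grounded one goes next):
  1 to go: {3} 1  {6} 1
  2 to go: {2,3} 1  {3,6} 2  {5,6} 1
  3 to go: {1,2,3} 1  {2,3,6} 3  {3,5,6} 3  {4,5,6} 1
  4 to go: {0,1,2,3} 1  {1,2,3,6} 4  {2,3,5,6} 6  {3,4,5,6} 4
  5 to go: {0,1,2,3,6} 5  {1,2,3,5,6} 10  {2,3,4,5,6} 10
  if 0:b drops first: 20 orders
  if 4:c drops first: 15 orders
heap linearizations: 35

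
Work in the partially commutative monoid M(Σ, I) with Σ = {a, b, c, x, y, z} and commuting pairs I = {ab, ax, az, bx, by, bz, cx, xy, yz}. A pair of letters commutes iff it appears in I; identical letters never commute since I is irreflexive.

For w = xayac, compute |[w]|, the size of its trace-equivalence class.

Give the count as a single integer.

5

0(x) covers ∅
1(a) covers ∅
2(y) covers 1:a
3(a) covers 2:y
4(c) covers 3:a
floor of heap: 0:x, 1:a
completions by unplaced set U, small U first (add the entries for U minus each lowest piece of U):
  |U|=1: {0}:1  {4}:1
  |U|=2: {0,4}:2  {3,4}:1
  |U|=3: {0,3,4}:3  {2,3,4}:1
  start at 0(x): 1
  start at 1(a): 4
sum over floor = 5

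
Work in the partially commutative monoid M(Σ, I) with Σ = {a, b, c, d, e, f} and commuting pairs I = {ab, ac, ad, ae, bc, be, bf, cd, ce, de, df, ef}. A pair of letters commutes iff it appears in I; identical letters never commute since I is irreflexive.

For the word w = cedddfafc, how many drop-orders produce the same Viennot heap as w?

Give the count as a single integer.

piece 0:c — minimal
piece 1:e — minimal
piece 2:d — minimal
piece 3:d rests on {2:d}
piece 4:d rests on {3:d}
piece 5:f rests on {0:c}
piece 6:a rests on {5:f}
piece 7:f rests on {6:a}
piece 8:c rests on {7:f}
minimal pieces: {0:c, 1:e, 2:d}
ways to finish when only these pieces remain (= sum over removing one remaining piece with nothing left below it):
  1 left: {1}→1  {4}→1  {8}→1
  2 left: {1,4}→2  {1,8}→2  {3,4}→1  {4,8}→2  {7,8}→1
  3 left: {1,3,4}→3  {1,4,8}→6  {1,7,8}→3  {2,3,4}→1  {3,4,8}→3  {4,7,8}→3  {6,7,8}→1
  4 left: {1,2,3,4}→4  {1,3,4,8}→12  {1,4,7,8}→12  {1,6,7,8}→4  {2,3,4,8}→4  {3,4,7,8}→6  {4,6,7,8}→4  {5,6,7,8}→1
  5 left: {0,5,6,7,8}→1  {1,2,3,4,8}→20  {1,3,4,7,8}→30  {1,4,6,7,8}→20  {1,5,6,7,8}→5  {2,3,4,7,8}→10  {3,4,6,7,8}→10  {4,5,6,7,8}→5
  6 left: {0,1,5,6,7,8}→6  {0,4,5,6,7,8}→6  {1,2,3,4,7,8}→60  {1,3,4,6,7,8}→60  {1,4,5,6,7,8}→30  {2,3,4,6,7,8}→20  {3,4,5,6,7,8}→15
  7 left: {0,1,4,5,6,7,8}→42  {0,3,4,5,6,7,8}→21  {1,2,3,4,6,7,8}→140  {1,3,4,5,6,7,8}→105  {2,3,4,5,6,7,8}→35
  placing 0:c first → 280 extensions
  placing 1:e first → 56 extensions
  placing 2:d first → 168 extensions
total linear extensions = 504

504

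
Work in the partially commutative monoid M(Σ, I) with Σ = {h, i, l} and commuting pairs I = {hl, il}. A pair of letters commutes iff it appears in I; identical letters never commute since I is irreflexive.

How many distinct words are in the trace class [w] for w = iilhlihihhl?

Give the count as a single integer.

#0=i has no predecessor
#1=i depends on [0:i]
#2=l has no predecessor
#3=h depends on [1:i]
#4=l depends on [2:l]
#5=i depends on [3:h]
#6=h depends on [5:i]
#7=i depends on [6:h]
#8=h depends on [7:i]
#9=h depends on [8:h]
#10=l depends on [4:l]
sources: [0:i, 2:l]
N(rest) = Σ N(rest − s) over sources s of rest; N(one piece) = 1:
  size 1 → [9]=1  [10]=1
  size 2 → [4,10]=1  [8,9]=1  [9,10]=2
  size 3 → [2,4,10]=1  [4,9,10]=3  [7,8,9]=1  [8,9,10]=3
  size 4 → [2,4,9,10]=4  [4,8,9,10]=6  [6,7,8,9]=1  [7,8,9,10]=4
  size 5 → [2,4,8,9,10]=10  [4,7,8,9,10]=10  [5,6,7,8,9]=1  [6,7,8,9,10]=5
  size 6 → [2,4,7,8,9,10]=20  [3,5,6,7,8,9]=1  [4,6,7,8,9,10]=15  [5,6,7,8,9,10]=6
  size 7 → [1,3,5,6,7,8,9]=1  [2,4,6,7,8,9,10]=35  [3,5,6,7,8,9,10]=7  [4,5,6,7,8,9,10]=21
  size 8 → [0,1,3,5,6,7,8,9]=1  [1,3,5,6,7,8,9,10]=8  [2,4,5,6,7,8,9,10]=56  [3,4,5,6,7,8,9,10]=28
  size 9 → [0,1,3,5,6,7,8,9,10]=9  [1,3,4,5,6,7,8,9,10]=36  [2,3,4,5,6,7,8,9,10]=84
  first=0(i) contributes 120
  first=2(l) contributes 45
|[w]| = 165

165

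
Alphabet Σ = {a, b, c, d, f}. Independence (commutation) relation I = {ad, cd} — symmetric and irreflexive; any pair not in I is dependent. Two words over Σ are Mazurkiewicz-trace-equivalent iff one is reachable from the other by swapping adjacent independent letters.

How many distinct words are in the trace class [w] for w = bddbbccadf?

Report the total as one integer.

4

0(b) covers ∅
1(d) covers 0:b
2(d) covers 1:d
3(b) covers 2:d
4(b) covers 3:b
5(c) covers 4:b
6(c) covers 5:c
7(a) covers 6:c
8(d) covers 4:b
9(f) covers 7:a, 8:d
floor of heap: 0:b
completions by unplaced set U, small U first (add the entries for U minus each lowest piece of U):
  |U|=1: {9}:1
  |U|=2: {7,9}:1  {8,9}:1
  |U|=3: {6,7,9}:1  {7,8,9}:2
  |U|=4: {5,6,7,9}:1  {6,7,8,9}:3
  |U|=5: {5,6,7,8,9}:4
  |U|=6: {4,5,6,7,8,9}:4
  |U|=7: {3,4,5,6,7,8,9}:4
  |U|=8: {2,3,4,5,6,7,8,9}:4
  start at 0(b): 4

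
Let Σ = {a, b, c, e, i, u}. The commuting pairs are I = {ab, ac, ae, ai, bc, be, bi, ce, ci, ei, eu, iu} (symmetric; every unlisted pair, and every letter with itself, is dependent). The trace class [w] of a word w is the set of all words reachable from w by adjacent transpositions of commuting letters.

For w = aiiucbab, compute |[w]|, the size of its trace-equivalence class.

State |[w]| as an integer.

drop 0:a onto floor
drop 1:i onto floor
drop 2:i onto {1:i}
drop 3:u onto {0:a}
drop 4:c onto {3:u}
drop 5:b onto {3:u}
drop 6:a onto {3:u}
drop 7:b onto {5:b}
ground layer = {0:a, 1:i}
drop-orders for the pieces not yet dropped (sum over which currently-grounded one goes next):
  1 to go: {2} 1  {4} 1  {6} 1  {7} 1
  2 to go: {1,2} 1  {2,4} 2  {2,6} 2  {2,7} 2  {4,6} 2  {4,7} 2  {5,7} 1  {6,7} 2
  3 to go: {1,2,4} 3  {1,2,6} 3  {1,2,7} 3  {2,4,6} 6  {2,4,7} 6  {2,5,7} 3  {2,6,7} 6  {4,5,7} 3  {4,6,7} 6  {5,6,7} 3
  4 to go: {1,2,4,6} 12  {1,2,4,7} 12  {1,2,5,7} 6  {1,2,6,7} 12  {2,4,5,7} 12  {2,4,6,7} 24  {2,5,6,7} 12  {4,5,6,7} 12
  5 to go: {1,2,4,5,7} 30  {1,2,4,6,7} 60  {1,2,5,6,7} 30  {2,4,5,6,7} 60  {3,4,5,6,7} 12
  6 to go: {0,3,4,5,6,7} 12  {1,2,4,5,6,7} 180  {2,3,4,5,6,7} 72
  if 0:a drops first: 252 orders
  if 1:i drops first: 84 orders
heap linearizations: 336

336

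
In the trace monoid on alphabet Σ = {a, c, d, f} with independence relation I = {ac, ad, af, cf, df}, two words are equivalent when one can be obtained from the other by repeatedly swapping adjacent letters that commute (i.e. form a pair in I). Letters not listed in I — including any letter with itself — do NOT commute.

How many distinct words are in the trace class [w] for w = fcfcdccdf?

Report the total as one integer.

84

drop 0:f onto floor
drop 1:c onto floor
drop 2:f onto {0:f}
drop 3:c onto {1:c}
drop 4:d onto {3:c}
drop 5:c onto {4:d}
drop 6:c onto {5:c}
drop 7:d onto {6:c}
drop 8:f onto {2:f}
ground layer = {0:f, 1:c}
drop-orders for the pieces not yet dropped (sum over which currently-grounded one goes next):
  1 to go: {7} 1  {8} 1
  2 to go: {2,8} 1  {6,7} 1  {7,8} 2
  3 to go: {0,2,8} 1  {2,7,8} 3  {5,6,7} 1  {6,7,8} 3
  4 to go: {0,2,7,8} 4  {2,6,7,8} 6  {4,5,6,7} 1  {5,6,7,8} 4
  5 to go: {0,2,6,7,8} 10  {2,5,6,7,8} 10  {3,4,5,6,7} 1  {4,5,6,7,8} 5
  6 to go: {0,2,5,6,7,8} 20  {1,3,4,5,6,7} 1  {2,4,5,6,7,8} 15  {3,4,5,6,7,8} 6
  7 to go: {0,2,4,5,6,7,8} 35  {1,3,4,5,6,7,8} 7  {2,3,4,5,6,7,8} 21
  if 0:f drops first: 28 orders
  if 1:c drops first: 56 orders
heap linearizations: 84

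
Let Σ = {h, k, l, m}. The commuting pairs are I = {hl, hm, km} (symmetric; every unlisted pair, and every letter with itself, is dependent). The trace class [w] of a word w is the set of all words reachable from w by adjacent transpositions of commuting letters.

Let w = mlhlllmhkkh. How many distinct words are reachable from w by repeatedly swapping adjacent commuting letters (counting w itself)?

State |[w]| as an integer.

91

#0=m has no predecessor
#1=l depends on [0:m]
#2=h has no predecessor
#3=l depends on [1:l]
#4=l depends on [3:l]
#5=l depends on [4:l]
#6=m depends on [5:l]
#7=h depends on [2:h]
#8=k depends on [5:l, 7:h]
#9=k depends on [8:k]
#10=h depends on [9:k]
sources: [0:m, 2:h]
N(rest) = Σ N(rest − s) over sources s of rest; N(one piece) = 1:
  size 1 → [6]=1  [10]=1
  size 2 → [6,10]=2  [9,10]=1
  size 3 → [6,9,10]=3  [8,9,10]=1
  size 4 → [6,8,9,10]=4  [7,8,9,10]=1
  size 5 → [2,7,8,9,10]=1  [5,6,8,9,10]=4  [6,7,8,9,10]=5
  size 6 → [2,6,7,8,9,10]=6  [4,5,6,8,9,10]=4  [5,6,7,8,9,10]=9
  size 7 → [2,5,6,7,8,9,10]=15  [3,4,5,6,8,9,10]=4  [4,5,6,7,8,9,10]=13
  size 8 → [1,3,4,5,6,8,9,10]=4  [2,4,5,6,7,8,9,10]=28  [3,4,5,6,7,8,9,10]=17
  size 9 → [0,1,3,4,5,6,8,9,10]=4  [1,3,4,5,6,7,8,9,10]=21  [2,3,4,5,6,7,8,9,10]=45
  first=0(m) contributes 66
  first=2(h) contributes 25
|[w]| = 91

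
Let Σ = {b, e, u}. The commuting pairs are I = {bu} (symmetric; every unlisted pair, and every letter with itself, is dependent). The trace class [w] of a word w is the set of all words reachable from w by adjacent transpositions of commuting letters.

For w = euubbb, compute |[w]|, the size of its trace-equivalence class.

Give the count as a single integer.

10

#0=e has no predecessor
#1=u depends on [0:e]
#2=u depends on [1:u]
#3=b depends on [0:e]
#4=b depends on [3:b]
#5=b depends on [4:b]
sources: [0:e]
N(rest) = Σ N(rest − s) over sources s of rest; N(one piece) = 1:
  size 1 → [2]=1  [5]=1
  size 2 → [1,2]=1  [2,5]=2  [4,5]=1
  size 3 → [1,2,5]=3  [2,4,5]=3  [3,4,5]=1
  size 4 → [1,2,4,5]=6  [2,3,4,5]=4
  first=0(e) contributes 10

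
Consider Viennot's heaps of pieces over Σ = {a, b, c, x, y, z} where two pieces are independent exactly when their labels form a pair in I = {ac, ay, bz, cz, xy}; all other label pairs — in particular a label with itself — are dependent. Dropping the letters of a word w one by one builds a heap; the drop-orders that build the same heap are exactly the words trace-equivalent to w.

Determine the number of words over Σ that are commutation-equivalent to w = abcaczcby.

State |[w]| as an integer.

14

drop 0:a onto floor
drop 1:b onto {0:a}
drop 2:c onto {1:b}
drop 3:a onto {1:b}
drop 4:c onto {2:c}
drop 5:z onto {3:a}
drop 6:c onto {4:c}
drop 7:b onto {3:a, 6:c}
drop 8:y onto {5:z, 7:b}
ground layer = {0:a}
drop-orders for the pieces not yet dropped (sum over which currently-grounded one goes next):
  1 to go: {8} 1
  2 to go: {5,8} 1  {7,8} 1
  3 to go: {5,7,8} 2  {6,7,8} 1
  4 to go: {3,5,7,8} 2  {4,6,7,8} 1  {5,6,7,8} 3
  5 to go: {2,4,6,7,8} 1  {3,5,6,7,8} 5  {4,5,6,7,8} 4
  6 to go: {2,4,5,6,7,8} 5  {3,4,5,6,7,8} 9
  7 to go: {2,3,4,5,6,7,8} 14
  if 0:a drops first: 14 orders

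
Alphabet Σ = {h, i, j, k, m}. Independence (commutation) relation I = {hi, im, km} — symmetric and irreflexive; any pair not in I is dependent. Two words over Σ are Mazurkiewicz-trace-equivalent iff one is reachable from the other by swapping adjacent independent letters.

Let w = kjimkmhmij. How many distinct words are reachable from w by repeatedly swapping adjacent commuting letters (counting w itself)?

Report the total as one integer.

22

0(k) covers ∅
1(j) covers 0:k
2(i) covers 1:j
3(m) covers 1:j
4(k) covers 2:i
5(m) covers 3:m
6(h) covers 4:k, 5:m
7(m) covers 6:h
8(i) covers 4:k
9(j) covers 7:m, 8:i
floor of heap: 0:k
completions by unplaced set U, small U first (add the entries for U minus each lowest piece of U):
  |U|=1: {9}:1
  |U|=2: {7,9}:1  {8,9}:1
  |U|=3: {6,7,9}:1  {7,8,9}:2
  |U|=4: {5,6,7,9}:1  {6,7,8,9}:3
  |U|=5: {3,5,6,7,9}:1  {4,6,7,8,9}:3  {5,6,7,8,9}:4
  |U|=6: {2,4,6,7,8,9}:3  {3,5,6,7,8,9}:5  {4,5,6,7,8,9}:7
  |U|=7: {2,4,5,6,7,8,9}:10  {3,4,5,6,7,8,9}:12
  |U|=8: {2,3,4,5,6,7,8,9}:22
  start at 0(k): 22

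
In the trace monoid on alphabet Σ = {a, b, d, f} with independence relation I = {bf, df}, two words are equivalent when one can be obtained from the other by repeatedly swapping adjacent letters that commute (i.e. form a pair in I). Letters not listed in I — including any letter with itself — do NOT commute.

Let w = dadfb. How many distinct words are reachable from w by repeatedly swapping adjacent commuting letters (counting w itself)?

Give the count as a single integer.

drop 0:d onto floor
drop 1:a onto {0:d}
drop 2:d onto {1:a}
drop 3:f onto {1:a}
drop 4:b onto {2:d}
ground layer = {0:d}
drop-orders for the pieces not yet dropped (sum over which currently-grounded one goes next):
  1 to go: {3} 1  {4} 1
  2 to go: {2,4} 1  {3,4} 2
  3 to go: {2,3,4} 3
  if 0:d drops first: 3 orders

3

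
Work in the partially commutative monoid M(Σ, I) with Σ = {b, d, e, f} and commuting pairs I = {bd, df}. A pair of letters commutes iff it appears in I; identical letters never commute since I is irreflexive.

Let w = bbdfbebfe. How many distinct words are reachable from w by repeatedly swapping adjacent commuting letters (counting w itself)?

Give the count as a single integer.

drop 0:b onto floor
drop 1:b onto {0:b}
drop 2:d onto floor
drop 3:f onto {1:b}
drop 4:b onto {3:f}
drop 5:e onto {2:d, 4:b}
drop 6:b onto {5:e}
drop 7:f onto {6:b}
drop 8:e onto {7:f}
ground layer = {0:b, 2:d}
drop-orders for the pieces not yet dropped (sum over which currently-grounded one goes next):
  1 to go: {8} 1
  2 to go: {7,8} 1
  3 to go: {6,7,8} 1
  4 to go: {5,6,7,8} 1
  5 to go: {2,5,6,7,8} 1  {4,5,6,7,8} 1
  6 to go: {2,4,5,6,7,8} 2  {3,4,5,6,7,8} 1
  7 to go: {1,3,4,5,6,7,8} 1  {2,3,4,5,6,7,8} 3
  if 0:b drops first: 4 orders
  if 2:d drops first: 1 orders
heap linearizations: 5

5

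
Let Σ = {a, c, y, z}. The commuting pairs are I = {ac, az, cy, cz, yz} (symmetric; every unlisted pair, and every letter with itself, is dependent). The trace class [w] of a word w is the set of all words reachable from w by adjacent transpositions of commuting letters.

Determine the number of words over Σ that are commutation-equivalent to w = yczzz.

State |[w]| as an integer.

piece 0:y — minimal
piece 1:c — minimal
piece 2:z — minimal
piece 3:z rests on {2:z}
piece 4:z rests on {3:z}
minimal pieces: {0:y, 1:c, 2:z}
ways to finish when only these pieces remain (= sum over removing one remaining piece with nothing left below it):
  1 left: {0}→1  {1}→1  {4}→1
  2 left: {0,1}→2  {0,4}→2  {1,4}→2  {3,4}→1
  3 left: {0,1,4}→6  {0,3,4}→3  {1,3,4}→3  {2,3,4}→1
  placing 0:y first → 4 extensions
  placing 1:c first → 4 extensions
  placing 2:z first → 12 extensions
total linear extensions = 20

20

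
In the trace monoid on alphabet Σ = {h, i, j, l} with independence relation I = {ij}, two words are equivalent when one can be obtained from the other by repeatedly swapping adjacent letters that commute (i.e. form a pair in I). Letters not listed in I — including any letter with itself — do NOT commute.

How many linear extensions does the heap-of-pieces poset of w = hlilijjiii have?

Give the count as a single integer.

15

piece 0:h — minimal
piece 1:l rests on {0:h}
piece 2:i rests on {1:l}
piece 3:l rests on {2:i}
piece 4:i rests on {3:l}
piece 5:j rests on {3:l}
piece 6:j rests on {5:j}
piece 7:i rests on {4:i}
piece 8:i rests on {7:i}
piece 9:i rests on {8:i}
minimal pieces: {0:h}
ways to finish when only these pieces remain (= sum over removing one remaining piece with nothing left below it):
  1 left: {6}→1  {9}→1
  2 left: {5,6}→1  {6,9}→2  {8,9}→1
  3 left: {5,6,9}→3  {6,8,9}→3  {7,8,9}→1
  4 left: {4,7,8,9}→1  {5,6,8,9}→6  {6,7,8,9}→4
  5 left: {4,6,7,8,9}→5  {5,6,7,8,9}→10
  6 left: {4,5,6,7,8,9}→15
  7 left: {3,4,5,6,7,8,9}→15
  8 left: {2,3,4,5,6,7,8,9}→15
  placing 0:h first → 15 extensions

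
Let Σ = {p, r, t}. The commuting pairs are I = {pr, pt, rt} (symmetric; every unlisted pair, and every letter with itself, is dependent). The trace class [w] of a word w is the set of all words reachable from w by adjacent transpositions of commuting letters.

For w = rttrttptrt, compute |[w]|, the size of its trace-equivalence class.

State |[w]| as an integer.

piece 0:r — minimal
piece 1:t — minimal
piece 2:t rests on {1:t}
piece 3:r rests on {0:r}
piece 4:t rests on {2:t}
piece 5:t rests on {4:t}
piece 6:p — minimal
piece 7:t rests on {5:t}
piece 8:r rests on {3:r}
piece 9:t rests on {7:t}
minimal pieces: {0:r, 1:t, 6:p}
ways to finish when only these pieces remain (= sum over removing one remaining piece with nothing left below it):
  1 left: {6}→1  {8}→1  {9}→1
  2 left: {3,8}→1  {6,8}→2  {6,9}→2  {7,9}→1  {8,9}→2
  3 left: {0,3,8}→1  {3,6,8}→3  {3,8,9}→3  {5,7,9}→1  {6,7,9}→3  {6,8,9}→6  {7,8,9}→3
  4 left: {0,3,6,8}→4  {0,3,8,9}→4  {3,6,8,9}→12  {3,7,8,9}→6  {4,5,7,9}→1  {5,6,7,9}→4  {5,7,8,9}→4  {6,7,8,9}→12
  5 left: {0,3,6,8,9}→20  {0,3,7,8,9}→10  {2,4,5,7,9}→1  {3,5,7,8,9}→10  {3,6,7,8,9}→30  {4,5,6,7,9}→5  {4,5,7,8,9}→5  {5,6,7,8,9}→20
  6 left: {0,3,5,7,8,9}→20  {0,3,6,7,8,9}→60  {1,2,4,5,7,9}→1  {2,4,5,6,7,9}→6  {2,4,5,7,8,9}→6  {3,4,5,7,8,9}→15  {3,5,6,7,8,9}→60  {4,5,6,7,8,9}→30
  7 left: {0,3,4,5,7,8,9}→35  {0,3,5,6,7,8,9}→140  {1,2,4,5,6,7,9}→7  {1,2,4,5,7,8,9}→7  {2,3,4,5,7,8,9}→21  {2,4,5,6,7,8,9}→42  {3,4,5,6,7,8,9}→105
  8 left: {0,2,3,4,5,7,8,9}→56  {0,3,4,5,6,7,8,9}→280  {1,2,3,4,5,7,8,9}→28  {1,2,4,5,6,7,8,9}→56  {2,3,4,5,6,7,8,9}→168
  placing 0:r first → 252 extensions
  placing 1:t first → 504 extensions
  placing 6:p first → 84 extensions
total linear extensions = 840

840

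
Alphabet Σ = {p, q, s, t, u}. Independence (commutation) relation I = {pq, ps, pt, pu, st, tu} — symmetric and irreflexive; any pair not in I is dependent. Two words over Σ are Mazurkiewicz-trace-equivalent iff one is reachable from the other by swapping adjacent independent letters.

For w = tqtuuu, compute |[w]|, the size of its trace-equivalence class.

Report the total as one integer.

0(t) covers ∅
1(q) covers 0:t
2(t) covers 1:q
3(u) covers 1:q
4(u) covers 3:u
5(u) covers 4:u
floor of heap: 0:t
completions by unplaced set U, small U first (add the entries for U minus each lowest piece of U):
  |U|=1: {2}:1  {5}:1
  |U|=2: {2,5}:2  {4,5}:1
  |U|=3: {2,4,5}:3  {3,4,5}:1
  |U|=4: {2,3,4,5}:4
  start at 0(t): 4

4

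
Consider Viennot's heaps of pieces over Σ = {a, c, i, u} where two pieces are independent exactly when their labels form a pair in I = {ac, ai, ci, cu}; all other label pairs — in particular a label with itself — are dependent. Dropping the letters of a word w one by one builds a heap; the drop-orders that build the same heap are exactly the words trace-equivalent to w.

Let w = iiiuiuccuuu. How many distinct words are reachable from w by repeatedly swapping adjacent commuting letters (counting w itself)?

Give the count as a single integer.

55

#0=i has no predecessor
#1=i depends on [0:i]
#2=i depends on [1:i]
#3=u depends on [2:i]
#4=i depends on [3:u]
#5=u depends on [4:i]
#6=c has no predecessor
#7=c depends on [6:c]
#8=u depends on [5:u]
#9=u depends on [8:u]
#10=u depends on [9:u]
sources: [0:i, 6:c]
N(rest) = Σ N(rest − s) over sources s of rest; N(one piece) = 1:
  size 1 → [7]=1  [10]=1
  size 2 → [6,7]=1  [7,10]=2  [9,10]=1
  size 3 → [6,7,10]=3  [7,9,10]=3  [8,9,10]=1
  size 4 → [5,8,9,10]=1  [6,7,9,10]=6  [7,8,9,10]=4
  size 5 → [4,5,8,9,10]=1  [5,7,8,9,10]=5  [6,7,8,9,10]=10
  size 6 → [3,4,5,8,9,10]=1  [4,5,7,8,9,10]=6  [5,6,7,8,9,10]=15
  size 7 → [2,3,4,5,8,9,10]=1  [3,4,5,7,8,9,10]=7  [4,5,6,7,8,9,10]=21
  size 8 → [1,2,3,4,5,8,9,10]=1  [2,3,4,5,7,8,9,10]=8  [3,4,5,6,7,8,9,10]=28
  size 9 → [0,1,2,3,4,5,8,9,10]=1  [1,2,3,4,5,7,8,9,10]=9  [2,3,4,5,6,7,8,9,10]=36
  first=0(i) contributes 45
  first=6(c) contributes 10
|[w]| = 55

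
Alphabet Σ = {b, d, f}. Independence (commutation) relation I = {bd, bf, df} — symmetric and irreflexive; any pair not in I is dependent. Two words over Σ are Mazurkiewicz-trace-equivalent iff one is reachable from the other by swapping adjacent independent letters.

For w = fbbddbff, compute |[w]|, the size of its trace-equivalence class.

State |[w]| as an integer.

0(f) covers ∅
1(b) covers ∅
2(b) covers 1:b
3(d) covers ∅
4(d) covers 3:d
5(b) covers 2:b
6(f) covers 0:f
7(f) covers 6:f
floor of heap: 0:f, 1:b, 3:d
completions by unplaced set U, small U first (add the entries for U minus each lowest piece of U):
  |U|=1: {4}:1  {5}:1  {7}:1
  |U|=2: {2,5}:1  {3,4}:1  {4,5}:2  {4,7}:2  {5,7}:2  {6,7}:1
  |U|=3: {0,6,7}:1  {1,2,5}:1  {2,4,5}:3  {2,5,7}:3  {3,4,5}:3  {3,4,7}:3  {4,5,7}:6  {4,6,7}:3  {5,6,7}:3
  |U|=4: {0,4,6,7}:4  {0,5,6,7}:4  {1,2,4,5}:4  {1,2,5,7}:4  {2,3,4,5}:6  {2,4,5,7}:12  {2,5,6,7}:6  {3,4,5,7}:12  {3,4,6,7}:6  {4,5,6,7}:12
  |U|=5: {0,2,5,6,7}:10  {0,3,4,6,7}:10  {0,4,5,6,7}:20  {1,2,3,4,5}:10  {1,2,4,5,7}:20  {1,2,5,6,7}:10  {2,3,4,5,7}:30  {2,4,5,6,7}:30  {3,4,5,6,7}:30
  |U|=6: {0,1,2,5,6,7}:20  {0,2,4,5,6,7}:60  {0,3,4,5,6,7}:60  {1,2,3,4,5,7}:60  {1,2,4,5,6,7}:60  {2,3,4,5,6,7}:90
  start at 0(f): 210
  start at 1(b): 210
  start at 3(d): 140
sum over floor = 560

560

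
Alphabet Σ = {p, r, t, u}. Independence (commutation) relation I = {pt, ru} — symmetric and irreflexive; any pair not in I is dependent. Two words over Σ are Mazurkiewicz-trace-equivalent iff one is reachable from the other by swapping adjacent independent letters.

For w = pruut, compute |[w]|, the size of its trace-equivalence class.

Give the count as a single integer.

3

drop 0:p onto floor
drop 1:r onto {0:p}
drop 2:u onto {0:p}
drop 3:u onto {2:u}
drop 4:t onto {1:r, 3:u}
ground layer = {0:p}
drop-orders for the pieces not yet dropped (sum over which currently-grounded one goes next):
  1 to go: {4} 1
  2 to go: {1,4} 1  {3,4} 1
  3 to go: {1,3,4} 2  {2,3,4} 1
  if 0:p drops first: 3 orders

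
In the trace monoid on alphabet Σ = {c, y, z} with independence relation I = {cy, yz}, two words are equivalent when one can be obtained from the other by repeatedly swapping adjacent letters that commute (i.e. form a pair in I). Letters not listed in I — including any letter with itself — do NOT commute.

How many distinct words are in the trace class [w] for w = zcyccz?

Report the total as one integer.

6

#0=z has no predecessor
#1=c depends on [0:z]
#2=y has no predecessor
#3=c depends on [1:c]
#4=c depends on [3:c]
#5=z depends on [4:c]
sources: [0:z, 2:y]
N(rest) = Σ N(rest − s) over sources s of rest; N(one piece) = 1:
  size 1 → [2]=1  [5]=1
  size 2 → [2,5]=2  [4,5]=1
  size 3 → [2,4,5]=3  [3,4,5]=1
  size 4 → [1,3,4,5]=1  [2,3,4,5]=4
  first=0(z) contributes 5
  first=2(y) contributes 1
|[w]| = 6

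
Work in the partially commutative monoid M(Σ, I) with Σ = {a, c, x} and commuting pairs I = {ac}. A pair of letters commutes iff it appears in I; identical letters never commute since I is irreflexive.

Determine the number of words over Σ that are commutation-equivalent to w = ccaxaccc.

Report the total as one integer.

12

drop 0:c onto floor
drop 1:c onto {0:c}
drop 2:a onto floor
drop 3:x onto {1:c, 2:a}
drop 4:a onto {3:x}
drop 5:c onto {3:x}
drop 6:c onto {5:c}
drop 7:c onto {6:c}
ground layer = {0:c, 2:a}
drop-orders for the pieces not yet dropped (sum over which currently-grounded one goes next):
  1 to go: {4} 1  {7} 1
  2 to go: {4,7} 2  {6,7} 1
  3 to go: {4,6,7} 3  {5,6,7} 1
  4 to go: {4,5,6,7} 4
  5 to go: {3,4,5,6,7} 4
  6 to go: {1,3,4,5,6,7} 4  {2,3,4,5,6,7} 4
  if 0:c drops first: 8 orders
  if 2:a drops first: 4 orders
heap linearizations: 12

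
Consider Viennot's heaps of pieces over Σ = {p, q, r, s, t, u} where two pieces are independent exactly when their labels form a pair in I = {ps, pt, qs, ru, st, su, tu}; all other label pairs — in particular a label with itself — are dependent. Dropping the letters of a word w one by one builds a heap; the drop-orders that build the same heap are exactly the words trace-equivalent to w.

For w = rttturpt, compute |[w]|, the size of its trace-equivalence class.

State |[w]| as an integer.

#0=r has no predecessor
#1=t depends on [0:r]
#2=t depends on [1:t]
#3=t depends on [2:t]
#4=u has no predecessor
#5=r depends on [3:t]
#6=p depends on [4:u, 5:r]
#7=t depends on [5:r]
sources: [0:r, 4:u]
N(rest) = Σ N(rest − s) over sources s of rest; N(one piece) = 1:
  size 1 → [6]=1  [7]=1
  size 2 → [4,6]=1  [6,7]=2
  size 3 → [4,6,7]=3  [5,6,7]=2
  size 4 → [3,5,6,7]=2  [4,5,6,7]=5
  size 5 → [2,3,5,6,7]=2  [3,4,5,6,7]=7
  size 6 → [1,2,3,5,6,7]=2  [2,3,4,5,6,7]=9
  first=0(r) contributes 11
  first=4(u) contributes 2
|[w]| = 13

13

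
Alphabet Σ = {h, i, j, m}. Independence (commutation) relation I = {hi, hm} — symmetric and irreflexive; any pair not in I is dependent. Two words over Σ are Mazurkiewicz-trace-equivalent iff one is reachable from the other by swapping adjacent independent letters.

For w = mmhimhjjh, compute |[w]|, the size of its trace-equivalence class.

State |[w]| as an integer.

piece 0:m — minimal
piece 1:m rests on {0:m}
piece 2:h — minimal
piece 3:i rests on {1:m}
piece 4:m rests on {3:i}
piece 5:h rests on {2:h}
piece 6:j rests on {4:m, 5:h}
piece 7:j rests on {6:j}
piece 8:h rests on {7:j}
minimal pieces: {0:m, 2:h}
ways to finish when only these pieces remain (= sum over removing one remaining piece with nothing left below it):
  1 left: {8}→1
  2 left: {7,8}→1
  3 left: {6,7,8}→1
  4 left: {4,6,7,8}→1  {5,6,7,8}→1
  5 left: {2,5,6,7,8}→1  {3,4,6,7,8}→1  {4,5,6,7,8}→2
  6 left: {1,3,4,6,7,8}→1  {2,4,5,6,7,8}→3  {3,4,5,6,7,8}→3
  7 left: {0,1,3,4,6,7,8}→1  {1,3,4,5,6,7,8}→4  {2,3,4,5,6,7,8}→6
  placing 0:m first → 10 extensions
  placing 2:h first → 5 extensions
total linear extensions = 15

15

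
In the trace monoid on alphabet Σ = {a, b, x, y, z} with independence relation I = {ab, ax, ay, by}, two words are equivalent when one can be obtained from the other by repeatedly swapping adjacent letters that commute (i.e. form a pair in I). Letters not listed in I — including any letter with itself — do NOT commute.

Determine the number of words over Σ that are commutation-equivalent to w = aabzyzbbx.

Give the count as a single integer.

3

piece 0:a — minimal
piece 1:a rests on {0:a}
piece 2:b — minimal
piece 3:z rests on {1:a, 2:b}
piece 4:y rests on {3:z}
piece 5:z rests on {4:y}
piece 6:b rests on {5:z}
piece 7:b rests on {6:b}
piece 8:x rests on {7:b}
minimal pieces: {0:a, 2:b}
ways to finish when only these pieces remain (= sum over removing one remaining piece with nothing left below it):
  1 left: {8}→1
  2 left: {7,8}→1
  3 left: {6,7,8}→1
  4 left: {5,6,7,8}→1
  5 left: {4,5,6,7,8}→1
  6 left: {3,4,5,6,7,8}→1
  7 left: {1,3,4,5,6,7,8}→1  {2,3,4,5,6,7,8}→1
  placing 0:a first → 2 extensions
  placing 2:b first → 1 extensions
total linear extensions = 3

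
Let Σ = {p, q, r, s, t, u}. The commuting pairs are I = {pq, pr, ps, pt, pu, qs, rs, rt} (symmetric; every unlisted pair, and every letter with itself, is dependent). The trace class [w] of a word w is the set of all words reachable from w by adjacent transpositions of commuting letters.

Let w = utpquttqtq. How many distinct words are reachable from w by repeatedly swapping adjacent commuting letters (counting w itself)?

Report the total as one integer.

#0=u has no predecessor
#1=t depends on [0:u]
#2=p has no predecessor
#3=q depends on [1:t]
#4=u depends on [3:q]
#5=t depends on [4:u]
#6=t depends on [5:t]
#7=q depends on [6:t]
#8=t depends on [7:q]
#9=q depends on [8:t]
sources: [0:u, 2:p]
N(rest) = Σ N(rest − s) over sources s of rest; N(one piece) = 1:
  size 1 → [2]=1  [9]=1
  size 2 → [2,9]=2  [8,9]=1
  size 3 → [2,8,9]=3  [7,8,9]=1
  size 4 → [2,7,8,9]=4  [6,7,8,9]=1
  size 5 → [2,6,7,8,9]=5  [5,6,7,8,9]=1
  size 6 → [2,5,6,7,8,9]=6  [4,5,6,7,8,9]=1
  size 7 → [2,4,5,6,7,8,9]=7  [3,4,5,6,7,8,9]=1
  size 8 → [1,3,4,5,6,7,8,9]=1  [2,3,4,5,6,7,8,9]=8
  first=0(u) contributes 9
  first=2(p) contributes 1
|[w]| = 10

10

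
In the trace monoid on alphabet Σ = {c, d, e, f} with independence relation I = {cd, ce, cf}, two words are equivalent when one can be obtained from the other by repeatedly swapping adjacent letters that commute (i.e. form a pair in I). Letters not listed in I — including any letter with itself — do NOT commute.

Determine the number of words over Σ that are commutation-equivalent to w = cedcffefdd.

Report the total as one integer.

45

piece 0:c — minimal
piece 1:e — minimal
piece 2:d rests on {1:e}
piece 3:c rests on {0:c}
piece 4:f rests on {2:d}
piece 5:f rests on {4:f}
piece 6:e rests on {5:f}
piece 7:f rests on {6:e}
piece 8:d rests on {7:f}
piece 9:d rests on {8:d}
minimal pieces: {0:c, 1:e}
ways to finish when only these pieces remain (= sum over removing one remaining piece with nothing left below it):
  1 left: {3}→1  {9}→1
  2 left: {0,3}→1  {3,9}→2  {8,9}→1
  3 left: {0,3,9}→3  {3,8,9}→3  {7,8,9}→1
  4 left: {0,3,8,9}→6  {3,7,8,9}→4  {6,7,8,9}→1
  5 left: {0,3,7,8,9}→10  {3,6,7,8,9}→5  {5,6,7,8,9}→1
  6 left: {0,3,6,7,8,9}→15  {3,5,6,7,8,9}→6  {4,5,6,7,8,9}→1
  7 left: {0,3,5,6,7,8,9}→21  {2,4,5,6,7,8,9}→1  {3,4,5,6,7,8,9}→7
  8 left: {0,3,4,5,6,7,8,9}→28  {1,2,4,5,6,7,8,9}→1  {2,3,4,5,6,7,8,9}→8
  placing 0:c first → 9 extensions
  placing 1:e first → 36 extensions
total linear extensions = 45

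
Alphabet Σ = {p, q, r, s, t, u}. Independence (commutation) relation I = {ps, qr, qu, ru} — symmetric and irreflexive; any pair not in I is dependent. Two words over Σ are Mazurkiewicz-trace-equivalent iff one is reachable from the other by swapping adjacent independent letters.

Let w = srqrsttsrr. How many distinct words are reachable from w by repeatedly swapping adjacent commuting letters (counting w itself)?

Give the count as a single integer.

drop 0:s onto floor
drop 1:r onto {0:s}
drop 2:q onto {0:s}
drop 3:r onto {1:r}
drop 4:s onto {2:q, 3:r}
drop 5:t onto {4:s}
drop 6:t onto {5:t}
drop 7:s onto {6:t}
drop 8:r onto {7:s}
drop 9:r onto {8:r}
ground layer = {0:s}
drop-orders for the pieces not yet dropped (sum over which currently-grounded one goes next):
  1 to go: {9} 1
  2 to go: {8,9} 1
  3 to go: {7,8,9} 1
  4 to go: {6,7,8,9} 1
  5 to go: {5,6,7,8,9} 1
  6 to go: {4,5,6,7,8,9} 1
  7 to go: {2,4,5,6,7,8,9} 1  {3,4,5,6,7,8,9} 1
  8 to go: {1,3,4,5,6,7,8,9} 1  {2,3,4,5,6,7,8,9} 2
  if 0:s drops first: 3 orders

3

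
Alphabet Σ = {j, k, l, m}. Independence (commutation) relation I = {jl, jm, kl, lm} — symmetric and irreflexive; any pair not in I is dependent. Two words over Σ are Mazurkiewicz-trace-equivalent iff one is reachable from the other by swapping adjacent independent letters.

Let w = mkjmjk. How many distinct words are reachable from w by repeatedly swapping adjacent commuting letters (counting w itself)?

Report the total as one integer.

3

piece 0:m — minimal
piece 1:k rests on {0:m}
piece 2:j rests on {1:k}
piece 3:m rests on {1:k}
piece 4:j rests on {2:j}
piece 5:k rests on {3:m, 4:j}
minimal pieces: {0:m}
ways to finish when only these pieces remain (= sum over removing one remaining piece with nothing left below it):
  1 left: {5}→1
  2 left: {3,5}→1  {4,5}→1
  3 left: {2,4,5}→1  {3,4,5}→2
  4 left: {2,3,4,5}→3
  placing 0:m first → 3 extensions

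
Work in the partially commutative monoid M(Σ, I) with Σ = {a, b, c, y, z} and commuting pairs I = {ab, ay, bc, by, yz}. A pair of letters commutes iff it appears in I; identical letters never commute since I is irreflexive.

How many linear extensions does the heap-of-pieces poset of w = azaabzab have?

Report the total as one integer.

drop 0:a onto floor
drop 1:z onto {0:a}
drop 2:a onto {1:z}
drop 3:a onto {2:a}
drop 4:b onto {1:z}
drop 5:z onto {3:a, 4:b}
drop 6:a onto {5:z}
drop 7:b onto {5:z}
ground layer = {0:a}
drop-orders for the pieces not yet dropped (sum over which currently-grounded one goes next):
  1 to go: {6} 1  {7} 1
  2 to go: {6,7} 2
  3 to go: {5,6,7} 2
  4 to go: {3,5,6,7} 2  {4,5,6,7} 2
  5 to go: {2,3,5,6,7} 2  {3,4,5,6,7} 4
  6 to go: {2,3,4,5,6,7} 6
  if 0:a drops first: 6 orders

6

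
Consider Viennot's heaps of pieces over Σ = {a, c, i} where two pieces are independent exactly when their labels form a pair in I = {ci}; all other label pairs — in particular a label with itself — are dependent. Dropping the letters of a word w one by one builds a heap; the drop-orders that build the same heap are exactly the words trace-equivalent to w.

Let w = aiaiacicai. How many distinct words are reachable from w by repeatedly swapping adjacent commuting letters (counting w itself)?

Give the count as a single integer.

drop 0:a onto floor
drop 1:i onto {0:a}
drop 2:a onto {1:i}
drop 3:i onto {2:a}
drop 4:a onto {3:i}
drop 5:c onto {4:a}
drop 6:i onto {4:a}
drop 7:c onto {5:c}
drop 8:a onto {6:i, 7:c}
drop 9:i onto {8:a}
ground layer = {0:a}
drop-orders for the pieces not yet dropped (sum over which currently-grounded one goes next):
  1 to go: {9} 1
  2 to go: {8,9} 1
  3 to go: {6,8,9} 1  {7,8,9} 1
  4 to go: {5,7,8,9} 1  {6,7,8,9} 2
  5 to go: {5,6,7,8,9} 3
  6 to go: {4,5,6,7,8,9} 3
  7 to go: {3,4,5,6,7,8,9} 3
  8 to go: {2,3,4,5,6,7,8,9} 3
  if 0:a drops first: 3 orders

3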